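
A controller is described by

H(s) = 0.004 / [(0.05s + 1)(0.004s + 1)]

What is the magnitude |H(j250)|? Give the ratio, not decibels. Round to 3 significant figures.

0.000226

At ω = 250 rad/s:
pole (1 + j250·0.05) = 1 + j12.5 → |·| ≈ 12.54, ∠ ≈ 85.43°
pole (1 + j250·0.004) = 1 + j1 → |·| ≈ 1.4142, ∠ ≈ 45.00°
|H| = 0.004 · 1 / (12.54 · 1.4142) ≈ 0.00022555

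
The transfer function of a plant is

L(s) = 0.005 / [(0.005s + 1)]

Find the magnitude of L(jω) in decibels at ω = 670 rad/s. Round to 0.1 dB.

-56.9 dB

At ω = 670 rad/s:
pole (1 + j670·0.005) = 1 + j3.35 → |·| ≈ 3.4961, ∠ ≈ 73.38°
|L| = 0.005 · 1 / (3.4961) ≈ 0.0014302
Gain = 20 log₁₀(0.0014302) ≈ -56.89 dB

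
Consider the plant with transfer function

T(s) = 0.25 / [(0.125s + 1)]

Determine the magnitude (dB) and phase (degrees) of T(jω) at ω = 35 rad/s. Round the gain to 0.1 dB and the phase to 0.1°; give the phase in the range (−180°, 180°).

-25.1 dB, -77.1°

At ω = 35 rad/s:
pole (1 + j35·0.125) = 1 + j4.375 → |·| ≈ 4.4878, ∠ ≈ 77.12°
|T| = 0.25 · 1 / (4.4878) ≈ 0.055707
Gain = 20 log₁₀(0.055707) ≈ -25.08 dB
∠T = (0°) − (77.12°) = -77.12°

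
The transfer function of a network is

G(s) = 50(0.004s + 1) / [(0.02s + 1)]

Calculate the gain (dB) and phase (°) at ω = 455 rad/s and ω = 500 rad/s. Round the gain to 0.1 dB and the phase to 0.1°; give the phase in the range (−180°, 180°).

ω = 455: 21.1 dB, -22.5°; ω = 500: 20.9 dB, -20.9°

At ω = 455 rad/s:
zero (1 + j455·0.004) = 1 + j1.82 → |·| ≈ 2.0766, ∠ ≈ 61.21°
pole (1 + j455·0.02) = 1 + j9.1 → |·| ≈ 9.1548, ∠ ≈ 83.73°
|G| = 50 · 2.0766 / (9.1548) ≈ 11.342
Gain = 20 log₁₀(11.342) ≈ 21.09 dB
∠G = (61.21°) − (83.73°) = -22.52°

At ω = 500 rad/s:
zero (1 + j500·0.004) = 1 + j2 → |·| ≈ 2.2361, ∠ ≈ 63.43°
pole (1 + j500·0.02) = 1 + j10 → |·| ≈ 10.05, ∠ ≈ 84.29°
|G| = 50 · 2.2361 / (10.05) ≈ 11.125
Gain = 20 log₁₀(11.125) ≈ 20.93 dB
∠G = (63.43°) − (84.29°) = -20.86°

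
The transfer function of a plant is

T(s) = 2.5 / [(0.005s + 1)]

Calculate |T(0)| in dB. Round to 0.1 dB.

8.0 dB

T(0) = 2.5 · 1 / 1 = 2.5
20 log₁₀(2.5) ≈ 7.96 dB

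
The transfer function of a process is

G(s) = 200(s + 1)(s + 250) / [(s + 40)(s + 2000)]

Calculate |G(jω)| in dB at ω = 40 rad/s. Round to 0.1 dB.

25.1 dB

At s = jω = j40:
zero (s+1): 1 + j40 → |·| = √(1²+40²) = √1601 ≈ 40.012, ∠ = arctan(40/1) ≈ 88.57°
zero (s+250): 250 + j40 → |·| = √(250²+40²) = √64100 ≈ 253.18, ∠ = arctan(40/250) ≈ 9.09°
pole (s+40): 40 + j40 → |·| = √(40²+40²) = √3200 ≈ 56.569, ∠ = arctan(40/40) ≈ 45.00°
pole (s+2000): 2000 + j40 → |·| = √(2000²+40²) = √4001600 ≈ 2000.4, ∠ = arctan(40/2000) ≈ 1.15°
|G| = 200 · 10130 / 1.1316e+05 ≈ 17.904
Gain = 20 log₁₀(17.904) ≈ 25.06 dB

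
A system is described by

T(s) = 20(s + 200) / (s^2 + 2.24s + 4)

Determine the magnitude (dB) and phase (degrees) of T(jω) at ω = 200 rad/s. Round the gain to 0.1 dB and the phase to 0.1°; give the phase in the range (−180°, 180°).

-17.0 dB, -134.4°

At s = jω = j200:
zero (s+200): 200 + j200 → |·| = √(200²+200²) = √80000 ≈ 282.84, ∠ = arctan(200/200) ≈ 45.00°
quadratic: (j200)² + 2.24·j200 + 4 = -39996 + j448 → |·| ≈ 39999, ∠ ≈ 179.36°
|T| = 20 · 282.84 / 39999 ≈ 0.14142
Gain = 20 log₁₀(0.14142) ≈ -16.99 dB
∠T = 45.00° − 179.36° = -134.36°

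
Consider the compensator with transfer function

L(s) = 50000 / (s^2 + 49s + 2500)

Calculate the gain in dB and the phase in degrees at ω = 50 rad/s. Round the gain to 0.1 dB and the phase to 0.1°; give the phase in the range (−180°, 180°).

26.2 dB, -90.0°

At s = jω = j50:
quadratic: (j50)² + 49·j50 + 2500 = 0 + j2450 → |·| ≈ 2450, ∠ ≈ 90.00°
|L| = 50000 / 2450 ≈ 20.408
Gain = 20 log₁₀(20.408) ≈ 26.20 dB
∠L = 0.00° − 90.00° = -90.00°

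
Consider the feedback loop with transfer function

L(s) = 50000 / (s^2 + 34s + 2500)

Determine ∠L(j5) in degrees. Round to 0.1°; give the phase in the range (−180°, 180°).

-3.9°

At s = jω = j5:
quadratic: (j5)² + 34·j5 + 2500 = 2475 + j170 → |·| ≈ 2480.8, ∠ ≈ 3.93°
∠L = 0.00° − 3.93° = -3.93°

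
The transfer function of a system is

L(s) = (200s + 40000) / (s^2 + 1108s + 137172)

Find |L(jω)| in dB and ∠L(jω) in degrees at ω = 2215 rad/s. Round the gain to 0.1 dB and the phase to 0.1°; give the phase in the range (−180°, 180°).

-21.6 dB, -67.9°

Substitute s = j2215:
Numerator: 200(j2215) + 40000 = 40000 + j443000
Denominator: (j2215)^2 + 1108(j2215) + 137172 = -4769053 + j2454220
|N| = √(40000² + 443000²) ≈ 4.448e+05, ∠N ≈ 84.84°
|D| = √(4769053² + 2454220²) ≈ 5.3635e+06, ∠D ≈ 152.77°
|L| = 4.448e+05 / 5.3635e+06 ≈ 0.082931
Gain = 20 log₁₀(0.082931) ≈ -21.63 dB
∠L = 84.84° − 152.77° = -67.93°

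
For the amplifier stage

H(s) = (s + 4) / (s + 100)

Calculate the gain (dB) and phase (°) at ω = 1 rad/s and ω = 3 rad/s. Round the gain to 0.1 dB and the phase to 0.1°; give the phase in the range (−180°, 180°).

At s = jω = j1:
zero (s+4): 4 + j1 → |·| = √(4²+1²) = √17 ≈ 4.1231, ∠ = arctan(1/4) ≈ 14.04°
pole (s+100): 100 + j1 → |·| = √(100²+1²) = √10001 ≈ 100, ∠ = arctan(1/100) ≈ 0.57°
|H| = 1 · 4.1231 / 100 ≈ 0.041231
Gain = 20 log₁₀(0.041231) ≈ -27.70 dB
∠H = 14.04° − 0.57° = 13.47°

At s = jω = j3:
zero (s+4): 4 + j3 → |·| = √(4²+3²) = √25 ≈ 5, ∠ = arctan(3/4) ≈ 36.87°
pole (s+100): 100 + j3 → |·| = √(100²+3²) = √10009 ≈ 100.04, ∠ = arctan(3/100) ≈ 1.72°
|H| = 1 · 5 / 100.04 ≈ 0.04998
Gain = 20 log₁₀(0.04998) ≈ -26.02 dB
∠H = 36.87° − 1.72° = 35.15°

ω = 1: -27.7 dB, 13.5°; ω = 3: -26.0 dB, 35.2°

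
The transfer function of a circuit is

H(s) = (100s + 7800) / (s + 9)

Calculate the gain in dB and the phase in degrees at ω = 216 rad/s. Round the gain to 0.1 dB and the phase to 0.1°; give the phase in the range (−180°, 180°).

Substitute s = j216:
Numerator: 100(j216) + 7800 = 7800 + j21600
Denominator: (j216) + 9 = 9 + j216
|N| = √(7800² + 21600²) ≈ 22965, ∠N ≈ 70.14°
|D| = √(9² + 216²) ≈ 216.19, ∠D ≈ 87.61°
|H| = 22965 / 216.19 ≈ 106.23
Gain = 20 log₁₀(106.23) ≈ 40.52 dB
∠H = 70.14° − 87.61° = -17.47°

40.5 dB, -17.5°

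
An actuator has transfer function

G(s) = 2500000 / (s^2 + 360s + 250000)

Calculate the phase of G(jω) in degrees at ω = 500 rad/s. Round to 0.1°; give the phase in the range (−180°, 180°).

At s = jω = j500:
quadratic: (j500)² + 360·j500 + 250000 = 0 + j180000 → |·| ≈ 1.8e+05, ∠ ≈ 90.00°
∠G = 0.00° − 90.00° = -90.00°

-90.0°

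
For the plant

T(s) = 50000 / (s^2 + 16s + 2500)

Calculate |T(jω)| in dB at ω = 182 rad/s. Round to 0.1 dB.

At s = jω = j182:
quadratic: (j182)² + 16·j182 + 2500 = -30624 + j2912 → |·| ≈ 30762, ∠ ≈ 174.57°
|T| = 50000 / 30762 ≈ 1.6254
Gain = 20 log₁₀(1.6254) ≈ 4.22 dB

4.2 dB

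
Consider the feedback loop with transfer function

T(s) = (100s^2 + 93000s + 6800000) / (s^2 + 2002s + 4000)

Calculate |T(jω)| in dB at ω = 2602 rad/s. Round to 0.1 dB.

Substitute s = j2602:
Numerator: 100(j2602)^2 + 93000(j2602) + 6800000 = -670240400 + j241986000
Denominator: (j2602)^2 + 2002(j2602) + 4000 = -6766404 + j5209204
|N| = √(670240400² + 241986000²) ≈ 7.1259e+08, ∠N ≈ 160.15°
|D| = √(6766404² + 5209204²) ≈ 8.5393e+06, ∠D ≈ 142.41°
|T| = 7.1259e+08 / 8.5393e+06 ≈ 83.448
Gain = 20 log₁₀(83.448) ≈ 38.43 dB

38.4 dB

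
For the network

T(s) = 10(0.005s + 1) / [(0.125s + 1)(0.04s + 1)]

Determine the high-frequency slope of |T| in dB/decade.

-20 dB/decade

Each pole contributes −20 dB/decade at high frequency; each zero contributes +20 dB/decade.
Net: 1 zero(s) − 2 pole(s) → -20 dB/decade.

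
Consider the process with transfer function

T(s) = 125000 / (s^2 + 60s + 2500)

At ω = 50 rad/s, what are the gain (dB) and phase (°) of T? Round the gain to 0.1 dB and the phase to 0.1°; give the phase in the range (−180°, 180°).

At s = jω = j50:
quadratic: (j50)² + 60·j50 + 2500 = 0 + j3000 → |·| ≈ 3000, ∠ ≈ 90.00°
|T| = 125000 / 3000 ≈ 41.667
Gain = 20 log₁₀(41.667) ≈ 32.40 dB
∠T = 0.00° − 90.00° = -90.00°

32.4 dB, -90.0°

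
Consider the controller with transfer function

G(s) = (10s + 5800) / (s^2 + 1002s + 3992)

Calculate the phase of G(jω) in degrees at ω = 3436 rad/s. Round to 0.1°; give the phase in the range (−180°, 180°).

Substitute s = j3436:
Numerator: 10(j3436) + 5800 = 5800 + j34360
Denominator: (j3436)^2 + 1002(j3436) + 3992 = -11802104 + j3442872
|N| = √(5800² + 34360²) ≈ 34846, ∠N ≈ 80.42°
|D| = √(11802104² + 3442872²) ≈ 1.2294e+07, ∠D ≈ 163.74°
∠G = 80.42° − 163.74° = -83.32°

-83.3°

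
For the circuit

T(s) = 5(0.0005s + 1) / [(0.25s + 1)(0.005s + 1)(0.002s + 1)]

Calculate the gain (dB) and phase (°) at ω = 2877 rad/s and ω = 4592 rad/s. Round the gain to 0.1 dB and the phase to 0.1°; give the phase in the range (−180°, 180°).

ω = 2877: -76.8 dB, 159.1°; ω = 4592: -85.8 dB, 165.2°

At ω = 2877 rad/s:
zero (1 + j2877·0.0005) = 1 + j1.4385 → |·| ≈ 1.7519, ∠ ≈ 55.19°
pole (1 + j2877·0.25) = 1 + j719.25 → |·| ≈ 719.25, ∠ ≈ 89.92°
pole (1 + j2877·0.005) = 1 + j14.385 → |·| ≈ 14.42, ∠ ≈ 86.02°
pole (1 + j2877·0.002) = 1 + j5.754 → |·| ≈ 5.8402, ∠ ≈ 80.14°
|T| = 5 · 1.7519 / (719.25 · 14.42 · 5.8402) ≈ 0.00014461
Gain = 20 log₁₀(0.00014461) ≈ -76.80 dB
∠T = (55.19°) − (89.92° + 86.02° + 80.14°) = -200.89° ≡ 159.11° (principal value)

At ω = 4592 rad/s:
zero (1 + j4592·0.0005) = 1 + j2.296 → |·| ≈ 2.5043, ∠ ≈ 66.46°
pole (1 + j4592·0.25) = 1 + j1148 → |·| ≈ 1148, ∠ ≈ 89.95°
pole (1 + j4592·0.005) = 1 + j22.96 → |·| ≈ 22.982, ∠ ≈ 87.51°
pole (1 + j4592·0.002) = 1 + j9.184 → |·| ≈ 9.2383, ∠ ≈ 83.79°
|T| = 5 · 2.5043 / (1148 · 22.982 · 9.2383) ≈ 5.1373e-05
Gain = 20 log₁₀(5.1373e-05) ≈ -85.79 dB
∠T = (66.46°) − (89.95° + 87.51° + 83.79°) = -194.79° ≡ 165.21° (principal value)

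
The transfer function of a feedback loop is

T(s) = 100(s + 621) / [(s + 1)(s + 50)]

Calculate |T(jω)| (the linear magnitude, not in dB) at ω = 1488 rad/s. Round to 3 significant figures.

At s = jω = j1488:
zero (s+621): 621 + j1488 → |·| = √(621²+1488²) = √2599785 ≈ 1612.4, ∠ = arctan(1488/621) ≈ 67.35°
pole (s+1): 1 + j1488 → |·| = √(1²+1488²) = √2214145 ≈ 1488, ∠ = arctan(1488/1) ≈ 89.96°
pole (s+50): 50 + j1488 → |·| = √(50²+1488²) = √2216644 ≈ 1488.8, ∠ = arctan(1488/50) ≈ 88.08°
|T| = 100 · 1612.4 / 2.2153e+06 ≈ 0.072785

0.0728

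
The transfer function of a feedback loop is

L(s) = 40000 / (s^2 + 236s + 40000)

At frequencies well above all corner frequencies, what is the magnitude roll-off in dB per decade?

-40 dB/decade

Each pole contributes −20 dB/decade at high frequency; each zero contributes +20 dB/decade.
Net: 0 zero(s) − 2 pole(s) → -40 dB/decade.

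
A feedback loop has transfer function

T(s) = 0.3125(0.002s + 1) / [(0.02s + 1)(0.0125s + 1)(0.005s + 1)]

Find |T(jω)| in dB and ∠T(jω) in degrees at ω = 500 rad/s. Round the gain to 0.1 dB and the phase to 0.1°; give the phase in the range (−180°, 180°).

-51.8 dB, 171.6°

At ω = 500 rad/s:
zero (1 + j500·0.002) = 1 + j1 → |·| ≈ 1.4142, ∠ ≈ 45.00°
pole (1 + j500·0.02) = 1 + j10 → |·| ≈ 10.05, ∠ ≈ 84.29°
pole (1 + j500·0.0125) = 1 + j6.25 → |·| ≈ 6.3295, ∠ ≈ 80.91°
pole (1 + j500·0.005) = 1 + j2.5 → |·| ≈ 2.6926, ∠ ≈ 68.20°
|T| = 0.3125 · 1.4142 / (10.05 · 6.3295 · 2.6926) ≈ 0.0025802
Gain = 20 log₁₀(0.0025802) ≈ -51.77 dB
∠T = (45.00°) − (84.29° + 80.91° + 68.20°) = -188.40° ≡ 171.60° (principal value)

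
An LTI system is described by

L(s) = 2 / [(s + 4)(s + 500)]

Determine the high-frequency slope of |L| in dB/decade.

Each pole contributes −20 dB/decade at high frequency; each zero contributes +20 dB/decade.
Net: 0 zero(s) − 2 pole(s) → -40 dB/decade.

-40 dB/decade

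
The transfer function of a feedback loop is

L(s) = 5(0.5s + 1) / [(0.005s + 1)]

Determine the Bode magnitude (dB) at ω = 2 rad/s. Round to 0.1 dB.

At ω = 2 rad/s:
zero (1 + j2·0.5) = 1 + j1 → |·| ≈ 1.4142, ∠ ≈ 45.00°
pole (1 + j2·0.005) = 1 + j0.01 → |·| ≈ 1, ∠ ≈ 0.57°
|L| = 5 · 1.4142 / (1) ≈ 7.071
Gain = 20 log₁₀(7.071) ≈ 16.99 dB

17.0 dB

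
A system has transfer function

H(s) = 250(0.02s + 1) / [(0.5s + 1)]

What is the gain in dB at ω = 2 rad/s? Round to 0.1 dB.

At ω = 2 rad/s:
zero (1 + j2·0.02) = 1 + j0.04 → |·| ≈ 1.0008, ∠ ≈ 2.29°
pole (1 + j2·0.5) = 1 + j1 → |·| ≈ 1.4142, ∠ ≈ 45.00°
|H| = 250 · 1.0008 / (1.4142) ≈ 176.92
Gain = 20 log₁₀(176.92) ≈ 44.96 dB

45.0 dB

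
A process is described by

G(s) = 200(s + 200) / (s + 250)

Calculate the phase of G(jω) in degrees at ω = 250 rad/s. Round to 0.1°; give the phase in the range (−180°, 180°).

At s = jω = j250:
zero (s+200): 200 + j250 → |·| = √(200²+250²) = √102500 ≈ 320.16, ∠ = arctan(250/200) ≈ 51.34°
pole (s+250): 250 + j250 → |·| = √(250²+250²) = √125000 ≈ 353.55, ∠ = arctan(250/250) ≈ 45.00°
∠G = 51.34° − 45.00° = 6.34°

6.3°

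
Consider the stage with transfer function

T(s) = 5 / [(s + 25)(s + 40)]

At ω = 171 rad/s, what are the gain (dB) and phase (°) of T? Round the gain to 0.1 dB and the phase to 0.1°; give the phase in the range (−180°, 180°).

At s = jω = j171:
pole (s+25): 25 + j171 → |·| = √(25²+171²) = √29866 ≈ 172.82, ∠ = arctan(171/25) ≈ 81.68°
pole (s+40): 40 + j171 → |·| = √(40²+171²) = √30841 ≈ 175.62, ∠ = arctan(171/40) ≈ 76.83°
|T| = 5 / 30351 ≈ 0.00016474
Gain = 20 log₁₀(0.00016474) ≈ -75.66 dB
∠T = 0.00° − 158.51° = -158.51°

-75.7 dB, -158.5°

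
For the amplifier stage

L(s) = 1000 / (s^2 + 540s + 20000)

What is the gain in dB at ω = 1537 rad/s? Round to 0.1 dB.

Substitute s = j1537:
Numerator: 1000 = 1000 + j0
Denominator: (j1537)^2 + 540(j1537) + 20000 = -2342369 + j829980
|N| = √(1000² + 0²) ≈ 1000, ∠N ≈ 0.00°
|D| = √(2342369² + 829980²) ≈ 2.4851e+06, ∠D ≈ 160.49°
|L| = 1000 / 2.4851e+06 ≈ 0.0004024
Gain = 20 log₁₀(0.0004024) ≈ -67.91 dB

-67.9 dB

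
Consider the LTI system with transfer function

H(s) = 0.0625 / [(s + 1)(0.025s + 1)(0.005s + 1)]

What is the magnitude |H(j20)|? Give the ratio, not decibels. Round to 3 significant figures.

0.00278

At ω = 20 rad/s:
pole (1 + j20·1) = 1 + j20 → |·| ≈ 20.025, ∠ ≈ 87.14°
pole (1 + j20·0.025) = 1 + j0.5 → |·| ≈ 1.118, ∠ ≈ 26.57°
pole (1 + j20·0.005) = 1 + j0.1 → |·| ≈ 1.005, ∠ ≈ 5.71°
|H| = 0.0625 · 1 / (20.025 · 1.118 · 1.005) ≈ 0.0027778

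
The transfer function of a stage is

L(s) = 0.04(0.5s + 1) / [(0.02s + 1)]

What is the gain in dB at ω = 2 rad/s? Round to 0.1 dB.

At ω = 2 rad/s:
zero (1 + j2·0.5) = 1 + j1 → |·| ≈ 1.4142, ∠ ≈ 45.00°
pole (1 + j2·0.02) = 1 + j0.04 → |·| ≈ 1.0008, ∠ ≈ 2.29°
|L| = 0.04 · 1.4142 / (1.0008) ≈ 0.056523
Gain = 20 log₁₀(0.056523) ≈ -24.96 dB

-25.0 dB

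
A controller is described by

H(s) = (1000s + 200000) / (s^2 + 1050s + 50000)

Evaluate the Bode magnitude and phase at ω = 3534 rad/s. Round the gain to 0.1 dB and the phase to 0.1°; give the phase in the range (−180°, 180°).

Substitute s = j3534:
Numerator: 1000(j3534) + 200000 = 200000 + j3534000
Denominator: (j3534)^2 + 1050(j3534) + 50000 = -12439156 + j3710700
|N| = √(200000² + 3534000²) ≈ 3.5397e+06, ∠N ≈ 86.76°
|D| = √(12439156² + 3710700²) ≈ 1.2981e+07, ∠D ≈ 163.39°
|H| = 3.5397e+06 / 1.2981e+07 ≈ 0.27268
Gain = 20 log₁₀(0.27268) ≈ -11.29 dB
∠H = 86.76° − 163.39° = -76.63°

-11.3 dB, -76.6°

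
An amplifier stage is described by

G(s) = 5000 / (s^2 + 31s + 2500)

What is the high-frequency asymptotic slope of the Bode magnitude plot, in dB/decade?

-40 dB/decade

Each pole contributes −20 dB/decade at high frequency; each zero contributes +20 dB/decade.
Net: 0 zero(s) − 2 pole(s) → -40 dB/decade.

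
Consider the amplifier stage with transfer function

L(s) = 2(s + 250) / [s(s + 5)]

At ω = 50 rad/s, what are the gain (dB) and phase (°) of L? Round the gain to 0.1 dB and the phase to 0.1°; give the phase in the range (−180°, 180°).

-13.9 dB, -163.0°

At s = jω = j50:
zero (s+250): 250 + j50 → |·| = √(250²+50²) = √65000 ≈ 254.95, ∠ = arctan(50/250) ≈ 11.31°
pole (s+5): 5 + j50 → |·| = √(5²+50²) = √2525 ≈ 50.249, ∠ = arctan(50/5) ≈ 84.29°
pole at origin: |s| = 50, ∠ = 90.00° (in denominator)
|L| = 2 · 254.95 / 2512.5 ≈ 0.20295
Gain = 20 log₁₀(0.20295) ≈ -13.85 dB
∠L = 11.31° − 174.29° = -162.98°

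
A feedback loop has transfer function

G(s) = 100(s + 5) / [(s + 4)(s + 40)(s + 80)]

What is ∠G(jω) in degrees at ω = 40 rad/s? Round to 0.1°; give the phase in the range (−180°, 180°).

At s = jω = j40:
zero (s+5): 5 + j40 → |·| = √(5²+40²) = √1625 ≈ 40.311, ∠ = arctan(40/5) ≈ 82.87°
pole (s+4): 4 + j40 → |·| = √(4²+40²) = √1616 ≈ 40.2, ∠ = arctan(40/4) ≈ 84.29°
pole (s+40): 40 + j40 → |·| = √(40²+40²) = √3200 ≈ 56.569, ∠ = arctan(40/40) ≈ 45.00°
pole (s+80): 80 + j40 → |·| = √(80²+40²) = √8000 ≈ 89.443, ∠ = arctan(40/80) ≈ 26.57°
∠G = 82.87° − 155.86° = -72.99°

-73.0°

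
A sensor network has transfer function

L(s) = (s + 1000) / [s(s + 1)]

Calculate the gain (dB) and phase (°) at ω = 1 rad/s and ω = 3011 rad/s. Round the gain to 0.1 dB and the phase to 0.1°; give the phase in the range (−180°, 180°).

ω = 1: 57.0 dB, -134.9°; ω = 3011: -69.1 dB, -108.4°

At s = jω = j1:
zero (s+1000): 1000 + j1 → |·| = √(1000²+1²) = √1000001 ≈ 1000, ∠ = arctan(1/1000) ≈ 0.06°
pole (s+1): 1 + j1 → |·| = √(1²+1²) = √2 ≈ 1.4142, ∠ = arctan(1/1) ≈ 45.00°
pole at origin: |s| = 1, ∠ = 90.00° (in denominator)
|L| = 1 · 1000 / 1.4142 ≈ 707.11
Gain = 20 log₁₀(707.11) ≈ 56.99 dB
∠L = 0.06° − 135.00° = -134.94°

At s = jω = j3011:
zero (s+1000): 1000 + j3011 → |·| = √(1000²+3011²) = √10066121 ≈ 3172.7, ∠ = arctan(3011/1000) ≈ 71.63°
pole (s+1): 1 + j3011 → |·| = √(1²+3011²) = √9066122 ≈ 3011, ∠ = arctan(3011/1) ≈ 89.98°
pole at origin: |s| = 3011, ∠ = 90.00° (in denominator)
|L| = 1 · 3172.7 / 9.0661e+06 ≈ 0.00034995
Gain = 20 log₁₀(0.00034995) ≈ -69.12 dB
∠L = 71.63° − 179.98° = -108.35°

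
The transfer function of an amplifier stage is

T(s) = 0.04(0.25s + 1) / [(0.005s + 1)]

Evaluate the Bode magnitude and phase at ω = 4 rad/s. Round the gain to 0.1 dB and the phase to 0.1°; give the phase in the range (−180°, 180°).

At ω = 4 rad/s:
zero (1 + j4·0.25) = 1 + j1 → |·| ≈ 1.4142, ∠ ≈ 45.00°
pole (1 + j4·0.005) = 1 + j0.02 → |·| ≈ 1.0002, ∠ ≈ 1.15°
|T| = 0.04 · 1.4142 / (1.0002) ≈ 0.056557
Gain = 20 log₁₀(0.056557) ≈ -24.95 dB
∠T = (45.00°) − (1.15°) = 43.85°

-25.0 dB, 43.9°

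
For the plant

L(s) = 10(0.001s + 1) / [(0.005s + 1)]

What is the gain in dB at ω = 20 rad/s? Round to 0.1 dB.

20.0 dB

At ω = 20 rad/s:
zero (1 + j20·0.001) = 1 + j0.02 → |·| ≈ 1.0002, ∠ ≈ 1.15°
pole (1 + j20·0.005) = 1 + j0.1 → |·| ≈ 1.005, ∠ ≈ 5.71°
|L| = 10 · 1.0002 / (1.005) ≈ 9.9522
Gain = 20 log₁₀(9.9522) ≈ 19.96 dB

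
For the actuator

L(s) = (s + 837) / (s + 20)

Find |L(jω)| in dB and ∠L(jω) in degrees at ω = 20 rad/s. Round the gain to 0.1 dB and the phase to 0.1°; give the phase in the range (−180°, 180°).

Substitute s = j20:
Numerator: (j20) + 837 = 837 + j20
Denominator: (j20) + 20 = 20 + j20
|N| = √(837² + 20²) ≈ 837.24, ∠N ≈ 1.37°
|D| = √(20² + 20²) ≈ 28.284, ∠D ≈ 45.00°
|L| = 837.24 / 28.284 ≈ 29.601
Gain = 20 log₁₀(29.601) ≈ 29.43 dB
∠L = 1.37° − 45.00° = -43.63°

29.4 dB, -43.6°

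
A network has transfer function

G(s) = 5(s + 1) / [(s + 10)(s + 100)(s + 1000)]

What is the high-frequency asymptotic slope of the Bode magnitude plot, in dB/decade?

-40 dB/decade

Each pole contributes −20 dB/decade at high frequency; each zero contributes +20 dB/decade.
Net: 1 zero(s) − 3 pole(s) → -40 dB/decade.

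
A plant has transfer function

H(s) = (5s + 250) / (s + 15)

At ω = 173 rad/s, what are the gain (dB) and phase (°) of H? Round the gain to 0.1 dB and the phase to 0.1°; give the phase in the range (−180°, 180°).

Substitute s = j173:
Numerator: 5(j173) + 250 = 250 + j865
Denominator: (j173) + 15 = 15 + j173
|N| = √(250² + 865²) ≈ 900.4, ∠N ≈ 73.88°
|D| = √(15² + 173²) ≈ 173.65, ∠D ≈ 85.04°
|H| = 900.4 / 173.65 ≈ 5.1851
Gain = 20 log₁₀(5.1851) ≈ 14.30 dB
∠H = 73.88° − 85.04° = -11.16°

14.3 dB, -11.2°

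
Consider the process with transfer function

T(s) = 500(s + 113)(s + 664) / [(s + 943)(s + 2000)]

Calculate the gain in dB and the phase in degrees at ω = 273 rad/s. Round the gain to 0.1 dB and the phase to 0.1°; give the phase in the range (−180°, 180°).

34.6 dB, 65.9°

At s = jω = j273:
zero (s+113): 113 + j273 → |·| = √(113²+273²) = √87298 ≈ 295.46, ∠ = arctan(273/113) ≈ 67.51°
zero (s+664): 664 + j273 → |·| = √(664²+273²) = √515425 ≈ 717.93, ∠ = arctan(273/664) ≈ 22.35°
pole (s+943): 943 + j273 → |·| = √(943²+273²) = √963778 ≈ 981.72, ∠ = arctan(273/943) ≈ 16.15°
pole (s+2000): 2000 + j273 → |·| = √(2000²+273²) = √4074529 ≈ 2018.5, ∠ = arctan(273/2000) ≈ 7.77°
|T| = 500 · 2.1212e+05 / 1.9816e+06 ≈ 53.522
Gain = 20 log₁₀(53.522) ≈ 34.57 dB
∠T = 89.86° − 23.92° = 65.94°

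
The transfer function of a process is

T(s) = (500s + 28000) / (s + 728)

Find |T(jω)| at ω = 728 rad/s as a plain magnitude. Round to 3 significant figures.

Substitute s = j728:
Numerator: 500(j728) + 28000 = 28000 + j364000
Denominator: (j728) + 728 = 728 + j728
|N| = √(28000² + 364000²) ≈ 3.6508e+05, ∠N ≈ 85.60°
|D| = √(728² + 728²) ≈ 1029.5, ∠D ≈ 45.00°
|T| = 3.6508e+05 / 1029.5 ≈ 354.62

355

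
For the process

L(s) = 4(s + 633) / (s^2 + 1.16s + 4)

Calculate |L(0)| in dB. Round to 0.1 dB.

L(0) = 4·633 / 4 = 633
20 log₁₀(633) ≈ 56.03 dB

56.0 dB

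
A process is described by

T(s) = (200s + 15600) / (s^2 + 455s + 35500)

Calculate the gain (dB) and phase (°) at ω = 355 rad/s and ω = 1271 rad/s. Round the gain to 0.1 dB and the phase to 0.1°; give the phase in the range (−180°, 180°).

Substitute s = j355:
Numerator: 200(j355) + 15600 = 15600 + j71000
Denominator: (j355)^2 + 455(j355) + 35500 = -90525 + j161525
|N| = √(15600² + 71000²) ≈ 72694, ∠N ≈ 77.61°
|D| = √(90525² + 161525²) ≈ 1.8516e+05, ∠D ≈ 119.27°
|T| = 72694 / 1.8516e+05 ≈ 0.3926
Gain = 20 log₁₀(0.3926) ≈ -8.12 dB
∠T = 77.61° − 119.27° = -41.66°

Substitute s = j1271:
Numerator: 200(j1271) + 15600 = 15600 + j254200
Denominator: (j1271)^2 + 455(j1271) + 35500 = -1579941 + j578305
|N| = √(15600² + 254200²) ≈ 2.5468e+05, ∠N ≈ 86.49°
|D| = √(1579941² + 578305²) ≈ 1.6825e+06, ∠D ≈ 159.90°
|T| = 2.5468e+05 / 1.6825e+06 ≈ 0.15137
Gain = 20 log₁₀(0.15137) ≈ -16.40 dB
∠T = 86.49° − 159.90° = -73.41°

ω = 355: -8.1 dB, -41.7°; ω = 1271: -16.4 dB, -73.4°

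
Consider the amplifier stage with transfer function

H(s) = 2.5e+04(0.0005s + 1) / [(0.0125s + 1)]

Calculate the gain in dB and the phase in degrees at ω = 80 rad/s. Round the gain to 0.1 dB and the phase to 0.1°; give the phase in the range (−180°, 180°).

At ω = 80 rad/s:
zero (1 + j80·0.0005) = 1 + j0.04 → |·| ≈ 1.0008, ∠ ≈ 2.29°
pole (1 + j80·0.0125) = 1 + j1 → |·| ≈ 1.4142, ∠ ≈ 45.00°
|H| = 2.5e+04 · 1.0008 / (1.4142) ≈ 17692
Gain = 20 log₁₀(17692) ≈ 84.96 dB
∠H = (2.29°) − (45.00°) = -42.71°

85.0 dB, -42.7°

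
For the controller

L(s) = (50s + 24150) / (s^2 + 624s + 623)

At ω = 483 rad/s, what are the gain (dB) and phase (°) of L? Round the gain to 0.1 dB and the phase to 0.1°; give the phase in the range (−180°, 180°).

-20.9 dB, -82.7°

Substitute s = j483:
Numerator: 50(j483) + 24150 = 24150 + j24150
Denominator: (j483)^2 + 624(j483) + 623 = -232666 + j301392
|N| = √(24150² + 24150²) ≈ 34153, ∠N ≈ 45.00°
|D| = √(232666² + 301392²) ≈ 3.8075e+05, ∠D ≈ 127.67°
|L| = 34153 / 3.8075e+05 ≈ 0.089699
Gain = 20 log₁₀(0.089699) ≈ -20.94 dB
∠L = 45.00° − 127.67° = -82.67°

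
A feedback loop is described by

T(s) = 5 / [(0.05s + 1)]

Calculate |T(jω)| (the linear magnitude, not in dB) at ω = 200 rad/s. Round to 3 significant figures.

At ω = 200 rad/s:
pole (1 + j200·0.05) = 1 + j10 → |·| ≈ 10.05, ∠ ≈ 84.29°
|T| = 5 · 1 / (10.05) ≈ 0.49751

0.498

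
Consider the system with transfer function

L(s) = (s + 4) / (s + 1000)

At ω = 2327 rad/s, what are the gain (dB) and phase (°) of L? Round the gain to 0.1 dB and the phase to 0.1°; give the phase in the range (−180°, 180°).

-0.7 dB, 23.2°

Substitute s = j2327:
Numerator: (j2327) + 4 = 4 + j2327
Denominator: (j2327) + 1000 = 1000 + j2327
|N| = √(4² + 2327²) ≈ 2327, ∠N ≈ 89.90°
|D| = √(1000² + 2327²) ≈ 2532.8, ∠D ≈ 66.74°
|L| = 2327 / 2532.8 ≈ 0.91875
Gain = 20 log₁₀(0.91875) ≈ -0.74 dB
∠L = 89.90° − 66.74° = 23.16°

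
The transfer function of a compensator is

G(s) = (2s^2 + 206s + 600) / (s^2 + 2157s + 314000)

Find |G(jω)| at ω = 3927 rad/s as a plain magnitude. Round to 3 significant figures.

Substitute s = j3927:
Numerator: 2(j3927)^2 + 206(j3927) + 600 = -30842058 + j808962
Denominator: (j3927)^2 + 2157(j3927) + 314000 = -15107329 + j8470539
|N| = √(30842058² + 808962²) ≈ 3.0853e+07, ∠N ≈ 178.50°
|D| = √(15107329² + 8470539²) ≈ 1.732e+07, ∠D ≈ 150.72°
|G| = 3.0853e+07 / 1.732e+07 ≈ 1.7814

1.78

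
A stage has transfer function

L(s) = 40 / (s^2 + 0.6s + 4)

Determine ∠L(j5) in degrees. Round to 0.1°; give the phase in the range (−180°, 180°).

-171.9°

At s = jω = j5:
quadratic: (j5)² + 0.6·j5 + 4 = -21 + j3 → |·| ≈ 21.213, ∠ ≈ 171.87°
∠L = 0.00° − 171.87° = -171.87°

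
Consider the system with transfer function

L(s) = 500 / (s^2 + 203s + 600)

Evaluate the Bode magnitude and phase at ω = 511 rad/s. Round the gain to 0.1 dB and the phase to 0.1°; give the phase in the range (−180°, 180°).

Substitute s = j511:
Numerator: 500 = 500 + j0
Denominator: (j511)^2 + 203(j511) + 600 = -260521 + j103733
|N| = √(500² + 0²) ≈ 500, ∠N ≈ 0.00°
|D| = √(260521² + 103733²) ≈ 2.8041e+05, ∠D ≈ 158.29°
|L| = 500 / 2.8041e+05 ≈ 0.0017831
Gain = 20 log₁₀(0.0017831) ≈ -54.98 dB
∠L = 0.00° − 158.29° = -158.29°

-55.0 dB, -158.3°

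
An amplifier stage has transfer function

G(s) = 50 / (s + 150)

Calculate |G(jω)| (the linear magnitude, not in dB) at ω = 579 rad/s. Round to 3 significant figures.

0.0836

At s = jω = j579:
pole (s+150): 150 + j579 → |·| = √(150²+579²) = √357741 ≈ 598.11, ∠ = arctan(579/150) ≈ 75.48°
|G| = 50 / 598.11 ≈ 0.083597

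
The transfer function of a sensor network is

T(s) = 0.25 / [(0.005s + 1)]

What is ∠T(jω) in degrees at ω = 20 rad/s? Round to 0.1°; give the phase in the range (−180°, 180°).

At ω = 20 rad/s:
pole (1 + j20·0.005) = 1 + j0.1 → |·| ≈ 1.005, ∠ ≈ 5.71°
∠T = (0°) − (5.71°) = -5.71°

-5.7°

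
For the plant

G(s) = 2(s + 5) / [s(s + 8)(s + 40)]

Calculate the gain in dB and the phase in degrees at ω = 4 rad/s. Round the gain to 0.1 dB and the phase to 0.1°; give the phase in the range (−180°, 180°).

-41.0 dB, -83.6°

At s = jω = j4:
zero (s+5): 5 + j4 → |·| = √(5²+4²) = √41 ≈ 6.4031, ∠ = arctan(4/5) ≈ 38.66°
pole (s+8): 8 + j4 → |·| = √(8²+4²) = √80 ≈ 8.9443, ∠ = arctan(4/8) ≈ 26.57°
pole (s+40): 40 + j4 → |·| = √(40²+4²) = √1616 ≈ 40.2, ∠ = arctan(4/40) ≈ 5.71°
pole at origin: |s| = 4, ∠ = 90.00° (in denominator)
|G| = 2 · 6.4031 / 1438.2 ≈ 0.0089043
Gain = 20 log₁₀(0.0089043) ≈ -41.01 dB
∠G = 38.66° − 122.28° = -83.62°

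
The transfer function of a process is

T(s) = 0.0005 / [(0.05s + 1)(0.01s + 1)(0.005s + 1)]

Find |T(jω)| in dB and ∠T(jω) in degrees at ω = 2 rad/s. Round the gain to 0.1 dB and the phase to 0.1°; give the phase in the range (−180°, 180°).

At ω = 2 rad/s:
pole (1 + j2·0.05) = 1 + j0.1 → |·| ≈ 1.005, ∠ ≈ 5.71°
pole (1 + j2·0.01) = 1 + j0.02 → |·| ≈ 1.0002, ∠ ≈ 1.15°
pole (1 + j2·0.005) = 1 + j0.01 → |·| ≈ 1, ∠ ≈ 0.57°
|T| = 0.0005 · 1 / (1.005 · 1.0002 · 1) ≈ 0.00049741
Gain = 20 log₁₀(0.00049741) ≈ -66.07 dB
∠T = (0°) − (5.71° + 1.15° + 0.57°) = -7.43°

-66.1 dB, -7.4°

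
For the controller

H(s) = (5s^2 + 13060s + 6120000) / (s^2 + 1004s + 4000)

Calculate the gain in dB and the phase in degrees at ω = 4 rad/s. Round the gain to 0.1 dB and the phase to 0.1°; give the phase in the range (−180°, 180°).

60.7 dB, -44.7°

Substitute s = j4:
Numerator: 5(j4)^2 + 13060(j4) + 6120000 = 6119920 + j52240
Denominator: (j4)^2 + 1004(j4) + 4000 = 3984 + j4016
|N| = √(6119920² + 52240²) ≈ 6.1201e+06, ∠N ≈ 0.49°
|D| = √(3984² + 4016²) ≈ 5656.9, ∠D ≈ 45.23°
|H| = 6.1201e+06 / 5656.9 ≈ 1081.9
Gain = 20 log₁₀(1081.9) ≈ 60.68 dB
∠H = 0.49° − 45.23° = -44.74°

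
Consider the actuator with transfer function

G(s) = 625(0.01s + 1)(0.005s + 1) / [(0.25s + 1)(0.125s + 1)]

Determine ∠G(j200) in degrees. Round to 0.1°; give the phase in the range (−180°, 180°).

-68.1°

At ω = 200 rad/s:
zero (1 + j200·0.01) = 1 + j2 → |·| ≈ 2.2361, ∠ ≈ 63.43°
zero (1 + j200·0.005) = 1 + j1 → |·| ≈ 1.4142, ∠ ≈ 45.00°
pole (1 + j200·0.25) = 1 + j50 → |·| ≈ 50.01, ∠ ≈ 88.85°
pole (1 + j200·0.125) = 1 + j25 → |·| ≈ 25.02, ∠ ≈ 87.71°
∠G = (63.43° + 45.00°) − (88.85° + 87.71°) = -68.13°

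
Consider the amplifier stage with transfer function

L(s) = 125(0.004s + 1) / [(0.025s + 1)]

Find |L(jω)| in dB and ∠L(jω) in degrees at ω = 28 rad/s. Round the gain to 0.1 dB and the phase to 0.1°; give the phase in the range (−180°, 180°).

At ω = 28 rad/s:
zero (1 + j28·0.004) = 1 + j0.112 → |·| ≈ 1.0063, ∠ ≈ 6.39°
pole (1 + j28·0.025) = 1 + j0.7 → |·| ≈ 1.2207, ∠ ≈ 34.99°
|L| = 125 · 1.0063 / (1.2207) ≈ 103.05
Gain = 20 log₁₀(103.05) ≈ 40.26 dB
∠L = (6.39°) − (34.99°) = -28.60°

40.3 dB, -28.6°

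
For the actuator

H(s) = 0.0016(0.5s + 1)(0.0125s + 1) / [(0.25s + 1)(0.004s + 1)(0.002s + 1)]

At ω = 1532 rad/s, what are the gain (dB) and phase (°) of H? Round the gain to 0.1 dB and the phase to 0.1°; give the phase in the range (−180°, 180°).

At ω = 1532 rad/s:
zero (1 + j1532·0.5) = 1 + j766 → |·| ≈ 766, ∠ ≈ 89.93°
zero (1 + j1532·0.0125) = 1 + j19.15 → |·| ≈ 19.176, ∠ ≈ 87.01°
pole (1 + j1532·0.25) = 1 + j383 → |·| ≈ 383, ∠ ≈ 89.85°
pole (1 + j1532·0.004) = 1 + j6.128 → |·| ≈ 6.2091, ∠ ≈ 80.73°
pole (1 + j1532·0.002) = 1 + j3.064 → |·| ≈ 3.2231, ∠ ≈ 71.92°
|H| = 0.0016 · 766 · 19.176 / (383 · 6.2091 · 3.2231) ≈ 0.0030662
Gain = 20 log₁₀(0.0030662) ≈ -50.27 dB
∠H = (89.93° + 87.01°) − (89.85° + 80.73° + 71.92°) = -65.56°

-50.3 dB, -65.6°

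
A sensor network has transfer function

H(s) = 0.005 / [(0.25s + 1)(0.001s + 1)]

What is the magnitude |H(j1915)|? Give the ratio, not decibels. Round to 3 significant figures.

At ω = 1915 rad/s:
pole (1 + j1915·0.25) = 1 + j478.75 → |·| ≈ 478.75, ∠ ≈ 89.88°
pole (1 + j1915·0.001) = 1 + j1.915 → |·| ≈ 2.1604, ∠ ≈ 62.43°
|H| = 0.005 · 1 / (478.75 · 2.1604) ≈ 4.8342e-06

4.83e-06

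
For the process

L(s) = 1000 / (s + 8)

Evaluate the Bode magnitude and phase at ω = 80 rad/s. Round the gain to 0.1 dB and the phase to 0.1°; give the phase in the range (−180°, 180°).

21.9 dB, -84.3°

Substitute s = j80:
Numerator: 1000 = 1000 + j0
Denominator: (j80) + 8 = 8 + j80
|N| = √(1000² + 0²) ≈ 1000, ∠N ≈ 0.00°
|D| = √(8² + 80²) ≈ 80.399, ∠D ≈ 84.29°
|L| = 1000 / 80.399 ≈ 12.438
Gain = 20 log₁₀(12.438) ≈ 21.90 dB
∠L = 0.00° − 84.29° = -84.29°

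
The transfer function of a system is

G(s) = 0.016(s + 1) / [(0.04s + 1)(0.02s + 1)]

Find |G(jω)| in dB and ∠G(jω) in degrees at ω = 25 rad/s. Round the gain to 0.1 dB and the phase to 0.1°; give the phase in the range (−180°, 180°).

-11.9 dB, 16.1°

At ω = 25 rad/s:
zero (1 + j25·1) = 1 + j25 → |·| ≈ 25.02, ∠ ≈ 87.71°
pole (1 + j25·0.04) = 1 + j1 → |·| ≈ 1.4142, ∠ ≈ 45.00°
pole (1 + j25·0.02) = 1 + j0.5 → |·| ≈ 1.118, ∠ ≈ 26.57°
|G| = 0.016 · 25.02 / (1.4142 · 1.118) ≈ 0.25319
Gain = 20 log₁₀(0.25319) ≈ -11.93 dB
∠G = (87.71°) − (45.00° + 26.57°) = 16.14°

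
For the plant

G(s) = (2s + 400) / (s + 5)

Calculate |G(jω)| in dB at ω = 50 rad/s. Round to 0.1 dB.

18.3 dB

Substitute s = j50:
Numerator: 2(j50) + 400 = 400 + j100
Denominator: (j50) + 5 = 5 + j50
|N| = √(400² + 100²) ≈ 412.31, ∠N ≈ 14.04°
|D| = √(5² + 50²) ≈ 50.249, ∠D ≈ 84.29°
|G| = 412.31 / 50.249 ≈ 8.2053
Gain = 20 log₁₀(8.2053) ≈ 18.28 dB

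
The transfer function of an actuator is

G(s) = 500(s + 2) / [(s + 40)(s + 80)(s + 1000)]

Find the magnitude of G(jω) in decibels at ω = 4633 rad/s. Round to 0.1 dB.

At s = jω = j4633:
zero (s+2): 2 + j4633 → |·| = √(2²+4633²) = √21464693 ≈ 4633, ∠ = arctan(4633/2) ≈ 89.98°
pole (s+40): 40 + j4633 → |·| = √(40²+4633²) = √21466289 ≈ 4633.2, ∠ = arctan(4633/40) ≈ 89.51°
pole (s+80): 80 + j4633 → |·| = √(80²+4633²) = √21471089 ≈ 4633.7, ∠ = arctan(4633/80) ≈ 89.01°
pole (s+1000): 1000 + j4633 → |·| = √(1000²+4633²) = √22464689 ≈ 4739.7, ∠ = arctan(4633/1000) ≈ 77.82°
|G| = 500 · 4633 / 1.0176e+11 ≈ 2.2764e-05
Gain = 20 log₁₀(2.2764e-05) ≈ -92.86 dB

-92.9 dB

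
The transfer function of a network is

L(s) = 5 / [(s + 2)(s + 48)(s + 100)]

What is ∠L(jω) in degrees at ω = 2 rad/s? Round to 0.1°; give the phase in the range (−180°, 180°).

-48.5°

At s = jω = j2:
pole (s+2): 2 + j2 → |·| = √(2²+2²) = √8 ≈ 2.8284, ∠ = arctan(2/2) ≈ 45.00°
pole (s+48): 48 + j2 → |·| = √(48²+2²) = √2308 ≈ 48.042, ∠ = arctan(2/48) ≈ 2.39°
pole (s+100): 100 + j2 → |·| = √(100²+2²) = √10004 ≈ 100.02, ∠ = arctan(2/100) ≈ 1.15°
∠L = 0.00° − 48.54° = -48.54°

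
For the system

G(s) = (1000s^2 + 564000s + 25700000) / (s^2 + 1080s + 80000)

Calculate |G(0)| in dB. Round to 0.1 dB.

G(0) = 25700000 / 80000 = 321.25
20 log₁₀(321.25) ≈ 50.14 dB

50.1 dB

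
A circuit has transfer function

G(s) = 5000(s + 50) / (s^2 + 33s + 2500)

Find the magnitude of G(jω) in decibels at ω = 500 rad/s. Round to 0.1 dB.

At s = jω = j500:
zero (s+50): 50 + j500 → |·| = √(50²+500²) = √252500 ≈ 502.49, ∠ = arctan(500/50) ≈ 84.29°
quadratic: (j500)² + 33·j500 + 2500 = -247500 + j16500 → |·| ≈ 2.4805e+05, ∠ ≈ 176.19°
|G| = 5000 · 502.49 / 2.4805e+05 ≈ 10.129
Gain = 20 log₁₀(10.129) ≈ 20.11 dB

20.1 dB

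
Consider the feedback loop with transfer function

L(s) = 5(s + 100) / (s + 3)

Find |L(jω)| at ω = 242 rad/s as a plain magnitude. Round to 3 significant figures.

At s = jω = j242:
zero (s+100): 100 + j242 → |·| = √(100²+242²) = √68564 ≈ 261.85, ∠ = arctan(242/100) ≈ 67.55°
pole (s+3): 3 + j242 → |·| = √(3²+242²) = √58573 ≈ 242.02, ∠ = arctan(242/3) ≈ 89.29°
|L| = 5 · 261.85 / 242.02 ≈ 5.4097

5.41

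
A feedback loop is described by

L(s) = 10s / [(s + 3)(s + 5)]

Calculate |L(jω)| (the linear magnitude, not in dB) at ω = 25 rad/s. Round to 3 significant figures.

0.389

At s = jω = j25:
zero at origin: s = j25 → |·| = 25, ∠ = 90.00°
pole (s+3): 3 + j25 → |·| = √(3²+25²) = √634 ≈ 25.179, ∠ = arctan(25/3) ≈ 83.16°
pole (s+5): 5 + j25 → |·| = √(5²+25²) = √650 ≈ 25.495, ∠ = arctan(25/5) ≈ 78.69°
|L| = 10 · 25 / 641.94 ≈ 0.38944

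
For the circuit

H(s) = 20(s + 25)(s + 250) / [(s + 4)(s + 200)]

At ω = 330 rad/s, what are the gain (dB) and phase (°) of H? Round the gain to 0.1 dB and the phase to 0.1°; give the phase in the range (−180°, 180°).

26.7 dB, -9.6°

At s = jω = j330:
zero (s+25): 25 + j330 → |·| = √(25²+330²) = √109525 ≈ 330.95, ∠ = arctan(330/25) ≈ 85.67°
zero (s+250): 250 + j330 → |·| = √(250²+330²) = √171400 ≈ 414, ∠ = arctan(330/250) ≈ 52.85°
pole (s+4): 4 + j330 → |·| = √(4²+330²) = √108916 ≈ 330.02, ∠ = arctan(330/4) ≈ 89.31°
pole (s+200): 200 + j330 → |·| = √(200²+330²) = √148900 ≈ 385.88, ∠ = arctan(330/200) ≈ 58.78°
|H| = 20 · 1.3701e+05 / 1.2735e+05 ≈ 21.517
Gain = 20 log₁₀(21.517) ≈ 26.66 dB
∠H = 138.52° − 148.09° = -9.57°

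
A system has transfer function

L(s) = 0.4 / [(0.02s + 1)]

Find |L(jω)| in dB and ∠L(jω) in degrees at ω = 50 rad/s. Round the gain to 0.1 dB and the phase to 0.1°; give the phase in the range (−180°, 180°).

At ω = 50 rad/s:
pole (1 + j50·0.02) = 1 + j1 → |·| ≈ 1.4142, ∠ ≈ 45.00°
|L| = 0.4 · 1 / (1.4142) ≈ 0.28285
Gain = 20 log₁₀(0.28285) ≈ -10.97 dB
∠L = (0°) − (45.00°) = -45.00°

-11.0 dB, -45.0°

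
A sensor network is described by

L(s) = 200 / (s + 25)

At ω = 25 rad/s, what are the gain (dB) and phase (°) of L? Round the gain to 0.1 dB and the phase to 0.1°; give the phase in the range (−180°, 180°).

15.1 dB, -45.0°

At s = jω = j25:
pole (s+25): 25 + j25 → |·| = √(25²+25²) = √1250 ≈ 35.355, ∠ = arctan(25/25) ≈ 45.00°
|L| = 200 / 35.355 ≈ 5.6569
Gain = 20 log₁₀(5.6569) ≈ 15.05 dB
∠L = 0.00° − 45.00° = -45.00°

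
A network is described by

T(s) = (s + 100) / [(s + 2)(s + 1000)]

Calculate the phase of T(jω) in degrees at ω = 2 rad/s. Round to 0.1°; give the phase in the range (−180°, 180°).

-44.0°

At s = jω = j2:
zero (s+100): 100 + j2 → |·| = √(100²+2²) = √10004 ≈ 100.02, ∠ = arctan(2/100) ≈ 1.15°
pole (s+2): 2 + j2 → |·| = √(2²+2²) = √8 ≈ 2.8284, ∠ = arctan(2/2) ≈ 45.00°
pole (s+1000): 1000 + j2 → |·| = √(1000²+2²) = √1000004 ≈ 1000, ∠ = arctan(2/1000) ≈ 0.11°
∠T = 1.15° − 45.11° = -43.96°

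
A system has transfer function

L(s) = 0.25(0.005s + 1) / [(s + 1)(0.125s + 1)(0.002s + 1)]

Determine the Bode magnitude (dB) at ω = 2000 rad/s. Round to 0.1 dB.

-118.3 dB

At ω = 2000 rad/s:
zero (1 + j2000·0.005) = 1 + j10 → |·| ≈ 10.05, ∠ ≈ 84.29°
pole (1 + j2000·1) = 1 + j2000 → |·| ≈ 2000, ∠ ≈ 89.97°
pole (1 + j2000·0.125) = 1 + j250 → |·| ≈ 250, ∠ ≈ 89.77°
pole (1 + j2000·0.002) = 1 + j4 → |·| ≈ 4.1231, ∠ ≈ 75.96°
|L| = 0.25 · 10.05 / (2000 · 250 · 4.1231) ≈ 1.2187e-06
Gain = 20 log₁₀(1.2187e-06) ≈ -118.28 dB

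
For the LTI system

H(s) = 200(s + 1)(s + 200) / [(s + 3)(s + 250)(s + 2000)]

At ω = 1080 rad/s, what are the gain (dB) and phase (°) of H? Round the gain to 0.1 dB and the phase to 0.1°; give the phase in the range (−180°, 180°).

-21.2 dB, -25.7°

At s = jω = j1080:
zero (s+1): 1 + j1080 → |·| = √(1²+1080²) = √1166401 ≈ 1080, ∠ = arctan(1080/1) ≈ 89.95°
zero (s+200): 200 + j1080 → |·| = √(200²+1080²) = √1206400 ≈ 1098.4, ∠ = arctan(1080/200) ≈ 79.51°
pole (s+3): 3 + j1080 → |·| = √(3²+1080²) = √1166409 ≈ 1080, ∠ = arctan(1080/3) ≈ 89.84°
pole (s+250): 250 + j1080 → |·| = √(250²+1080²) = √1228900 ≈ 1108.6, ∠ = arctan(1080/250) ≈ 76.97°
pole (s+2000): 2000 + j1080 → |·| = √(2000²+1080²) = √5166400 ≈ 2273, ∠ = arctan(1080/2000) ≈ 28.37°
|H| = 200 · 1.1863e+06 / 2.7214e+09 ≈ 0.087183
Gain = 20 log₁₀(0.087183) ≈ -21.19 dB
∠H = 169.46° − 195.18° = -25.72°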